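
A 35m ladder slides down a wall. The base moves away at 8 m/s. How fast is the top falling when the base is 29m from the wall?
29√6/6 ≈ 11.84 m/s

x² + y² = 35²
2x·dx/dt + 2y·dy/dt = 0
dy/dt = -x/y · dx/dt = -29/(8√6) · 8 = -29√6/6 m/s
The top is descending at 29√6/6 ≈ 11.84 m/s.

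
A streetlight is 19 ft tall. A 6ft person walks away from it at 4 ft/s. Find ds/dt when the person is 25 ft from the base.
24/13 ft/s

By similar triangles: 19/(x+s) = 6/s
Solving: s = 6x/13
ds/dt = 6/13 · dx/dt = 6/13 · 4 = 24/13 ft/s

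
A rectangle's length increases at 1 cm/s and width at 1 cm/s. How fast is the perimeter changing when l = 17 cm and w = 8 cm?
4 cm/s

P = 2(l + w)
dP/dt = 2(dl/dt + dw/dt) = 2(1 + 1) = 4 cm/s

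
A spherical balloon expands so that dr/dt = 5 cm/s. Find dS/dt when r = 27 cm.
1080π cm²/s

S = 4πr²
dS/dt = dS/dr · dr/dt = 8πr · 5
At r = 27: dS/dt = 1080π cm²/s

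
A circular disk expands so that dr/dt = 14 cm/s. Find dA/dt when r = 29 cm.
812π cm²/s

A = πr²
dA/dt = 2πr · dr/dt = 2π(29)(14) = 812π cm²/s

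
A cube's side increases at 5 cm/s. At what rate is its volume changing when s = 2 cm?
60 cm³/s

V = s³
dV/dt = 3s² · ds/dt = 3·2²·5 = 60 cm³/s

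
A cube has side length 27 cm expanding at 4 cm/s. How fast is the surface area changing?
1296 cm²/s

A = 6s²
dA/dt = 12s · ds/dt = 12·27·4 = 1296 cm²/s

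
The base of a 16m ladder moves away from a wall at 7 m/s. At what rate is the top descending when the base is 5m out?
5√231/33 ≈ 2.303 m/s

x² + y² = 16²
2x·dx/dt + 2y·dy/dt = 0
dy/dt = -x/y · dx/dt = -5/√231 · 7 = -5√231/33 m/s
The top is descending at 5√231/33 ≈ 2.303 m/s.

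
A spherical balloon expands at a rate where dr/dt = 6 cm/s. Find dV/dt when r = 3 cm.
216π cm³/s

V = (4/3)πr³
dV/dt = dV/dr · dr/dt = 4πr² · 6
At r = 3: dV/dt = 216π cm³/s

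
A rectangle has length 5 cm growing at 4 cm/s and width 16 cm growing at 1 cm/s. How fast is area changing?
69 cm²/s

A = lw
dA/dt = w·dl/dt + l·dw/dt = 16·4 + 5·1 = 69 cm²/s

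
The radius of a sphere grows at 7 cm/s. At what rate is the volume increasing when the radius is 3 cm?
252π cm³/s

V = (4/3)πr³
dV/dt = dV/dr · dr/dt = 4πr² · 7
At r = 3: dV/dt = 252π cm³/s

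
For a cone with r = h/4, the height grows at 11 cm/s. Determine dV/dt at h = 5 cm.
275π/16 cm³/s

V = (1/3)π(h/4)²h = πh³/48
dV/dt = πh²/16 · 11
At h = 5: dV/dt = 275π/16 cm³/s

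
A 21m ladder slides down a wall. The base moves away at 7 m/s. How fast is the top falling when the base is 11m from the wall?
77√5/40 ≈ 4.304 m/s

x² + y² = 21²
2x·dx/dt + 2y·dy/dt = 0
dy/dt = -x/y · dx/dt = -11/(8√5) · 7 = -77√5/40 m/s
The top is descending at 77√5/40 ≈ 4.304 m/s.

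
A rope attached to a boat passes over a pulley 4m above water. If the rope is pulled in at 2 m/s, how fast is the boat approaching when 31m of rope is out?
62√105/315 ≈ 2.017 m/s

rope² = x² + 4²
x = √(31² - 4²) = 3√105
dx/dt = (rope/x) · d(rope)/dt = (31/(3√105)) · (-2) = -62√105/315 m/s
The boat approaches at 62√105/315 ≈ 2.017 m/s.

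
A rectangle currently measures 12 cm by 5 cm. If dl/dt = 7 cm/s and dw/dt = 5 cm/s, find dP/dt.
24 cm/s

P = 2(l + w)
dP/dt = 2(dl/dt + dw/dt) = 2(7 + 5) = 24 cm/s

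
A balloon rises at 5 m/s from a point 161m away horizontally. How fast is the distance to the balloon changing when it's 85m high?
425√33146/33146 ≈ 2.334 m/s

z² = 161² + y²
z = √(161² + 85²) = √33146
dz/dt = y/z · dy/dt = 85/√33146 · 5 = 425√33146/33146 ≈ 2.334 m/s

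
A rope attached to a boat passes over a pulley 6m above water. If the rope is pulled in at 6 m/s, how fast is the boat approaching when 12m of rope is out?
4√3 ≈ 6.928 m/s

rope² = x² + 6²
x = √(12² - 6²) = 6√3
dx/dt = (rope/x) · d(rope)/dt = (12/(6√3)) · (-6) = -4√3 m/s
The boat approaches at 4√3 ≈ 6.928 m/s.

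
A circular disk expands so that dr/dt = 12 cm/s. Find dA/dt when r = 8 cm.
192π cm²/s

A = πr²
dA/dt = 2πr · dr/dt = 2π(8)(12) = 192π cm²/s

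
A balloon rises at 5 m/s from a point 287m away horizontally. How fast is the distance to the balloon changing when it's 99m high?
99√92170/18434 ≈ 1.63 m/s

z² = 287² + y²
z = √(287² + 99²) = √92170
dz/dt = y/z · dy/dt = 99/√92170 · 5 = 99√92170/18434 ≈ 1.63 m/s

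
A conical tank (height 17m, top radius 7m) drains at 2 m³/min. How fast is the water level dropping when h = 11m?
578/(5929π) ≈ 0.03103 m/min

r/h = 7/17, so r = (7/17)h
V = (1/3)πr²h = (1/3)π((7/17)h)²h = (49/867)πh³
dV/dh = (49/289)πh²
dh/dt = (dV/dt)/(dV/dh) = -2/((49/289)π·11²) = -578/(5929π) m/min
The level is dropping at 578/(5929π) ≈ 0.03103 m/min.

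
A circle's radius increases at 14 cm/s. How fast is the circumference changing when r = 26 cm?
28π cm/s

C = 2πr
dC/dt = 2π · dr/dt = 2π · 14 = 28π cm/s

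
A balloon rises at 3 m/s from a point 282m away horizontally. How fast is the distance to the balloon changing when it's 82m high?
123√21562/21562 ≈ 0.8376 m/s

z² = 282² + y²
z = √(282² + 82²) = 2√21562
dz/dt = y/z · dy/dt = 82/(2√21562) · 3 = 123√21562/21562 ≈ 0.8376 m/s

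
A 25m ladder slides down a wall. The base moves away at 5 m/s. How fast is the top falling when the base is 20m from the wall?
20/3 ≈ 6.667 m/s

x² + y² = 25²
2x·dx/dt + 2y·dy/dt = 0
dy/dt = -x/y · dx/dt = -20/15 · 5 = -20/3 m/s
The top is descending at 20/3 ≈ 6.667 m/s.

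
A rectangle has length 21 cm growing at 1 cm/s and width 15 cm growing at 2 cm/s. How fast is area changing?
57 cm²/s

A = lw
dA/dt = w·dl/dt + l·dw/dt = 15·1 + 21·2 = 57 cm²/s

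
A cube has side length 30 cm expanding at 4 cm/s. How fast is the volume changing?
10800 cm³/s

V = s³
dV/dt = 3s² · ds/dt = 3·30²·4 = 10800 cm³/s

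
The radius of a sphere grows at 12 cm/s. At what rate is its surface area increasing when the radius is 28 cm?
2688π cm²/s

S = 4πr²
dS/dt = dS/dr · dr/dt = 8πr · 12
At r = 28: dS/dt = 2688π cm²/s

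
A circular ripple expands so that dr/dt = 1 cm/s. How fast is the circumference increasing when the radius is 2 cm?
2π cm/s

C = 2πr
dC/dt = 2π · dr/dt = 2π · 1 = 2π cm/s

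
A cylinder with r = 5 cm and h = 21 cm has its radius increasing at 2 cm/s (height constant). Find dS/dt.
124π cm²/s

S = 2πrh + 2πr² (lateral + bases)
dS/dt = (2πh + 4πr)·dr/dt = (2π·21 + 4π·5)·2
= 124π cm²/s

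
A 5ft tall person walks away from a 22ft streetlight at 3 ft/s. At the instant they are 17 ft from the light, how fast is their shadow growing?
15/17 ft/s

By similar triangles: 22/(x+s) = 5/s
Solving: s = 5x/17
ds/dt = 5/17 · dx/dt = 5/17 · 3 = 15/17 ft/s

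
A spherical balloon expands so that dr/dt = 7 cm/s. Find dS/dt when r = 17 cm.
952π cm²/s

S = 4πr²
dS/dt = dS/dr · dr/dt = 8πr · 7
At r = 17: dS/dt = 952π cm²/s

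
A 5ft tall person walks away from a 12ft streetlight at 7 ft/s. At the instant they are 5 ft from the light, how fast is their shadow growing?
5 ft/s

By similar triangles: 12/(x+s) = 5/s
Solving: s = 5x/7
ds/dt = 5/7 · dx/dt = 5/7 · 7 = 5 ft/s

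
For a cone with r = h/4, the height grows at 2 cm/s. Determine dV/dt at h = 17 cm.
289π/8 cm³/s

V = (1/3)π(h/4)²h = πh³/48
dV/dt = πh²/16 · 2
At h = 17: dV/dt = 289π/8 cm³/s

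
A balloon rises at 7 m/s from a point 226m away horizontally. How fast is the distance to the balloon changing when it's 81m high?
567√57637/57637 ≈ 2.362 m/s

z² = 226² + y²
z = √(226² + 81²) = √57637
dz/dt = y/z · dy/dt = 81/√57637 · 7 = 567√57637/57637 ≈ 2.362 m/s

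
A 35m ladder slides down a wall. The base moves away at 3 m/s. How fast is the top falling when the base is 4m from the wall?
4√1209/403 ≈ 0.3451 m/s

x² + y² = 35²
2x·dx/dt + 2y·dy/dt = 0
dy/dt = -x/y · dx/dt = -4/√1209 · 3 = -4√1209/403 m/s
The top is descending at 4√1209/403 ≈ 0.3451 m/s.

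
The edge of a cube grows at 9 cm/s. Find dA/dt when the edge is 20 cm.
2160 cm²/s

A = 6s²
dA/dt = 12s · ds/dt = 12·20·9 = 2160 cm²/s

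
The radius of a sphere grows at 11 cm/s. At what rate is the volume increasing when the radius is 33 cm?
47916π cm³/s

V = (4/3)πr³
dV/dt = dV/dr · dr/dt = 4πr² · 11
At r = 33: dV/dt = 47916π cm³/s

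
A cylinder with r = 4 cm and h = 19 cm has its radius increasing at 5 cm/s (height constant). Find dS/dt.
270π cm²/s

S = 2πrh + 2πr² (lateral + bases)
dS/dt = (2πh + 4πr)·dr/dt = (2π·19 + 4π·4)·5
= 270π cm²/s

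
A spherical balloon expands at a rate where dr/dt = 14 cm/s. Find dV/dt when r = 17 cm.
16184π cm³/s

V = (4/3)πr³
dV/dt = dV/dr · dr/dt = 4πr² · 14
At r = 17: dV/dt = 16184π cm³/s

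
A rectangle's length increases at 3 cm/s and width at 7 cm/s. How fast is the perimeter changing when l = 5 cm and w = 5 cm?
20 cm/s

P = 2(l + w)
dP/dt = 2(dl/dt + dw/dt) = 2(3 + 7) = 20 cm/s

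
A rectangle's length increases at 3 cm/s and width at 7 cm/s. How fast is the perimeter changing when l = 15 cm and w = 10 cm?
20 cm/s

P = 2(l + w)
dP/dt = 2(dl/dt + dw/dt) = 2(3 + 7) = 20 cm/s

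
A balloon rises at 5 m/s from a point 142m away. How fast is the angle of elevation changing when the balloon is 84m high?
0.026084 rad/s

tan(θ) = y/142
sec²(θ) · dθ/dt = (1/142) · dy/dt
dθ/dt = cos²(θ)/142 · 5 = 142/(142² + 84²) · 5
dθ/dt = 0.026084 rad/s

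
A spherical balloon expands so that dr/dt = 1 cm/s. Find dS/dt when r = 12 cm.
96π cm²/s

S = 4πr²
dS/dt = dS/dr · dr/dt = 8πr · 1
At r = 12: dS/dt = 96π cm²/s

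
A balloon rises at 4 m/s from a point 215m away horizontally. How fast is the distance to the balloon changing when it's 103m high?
206√56834/28417 ≈ 1.728 m/s

z² = 215² + y²
z = √(215² + 103²) = √56834
dz/dt = y/z · dy/dt = 103/√56834 · 4 = 206√56834/28417 ≈ 1.728 m/s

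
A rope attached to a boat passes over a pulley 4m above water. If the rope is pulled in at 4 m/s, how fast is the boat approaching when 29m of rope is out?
116√33/165 ≈ 4.039 m/s

rope² = x² + 4²
x = √(29² - 4²) = 5√33
dx/dt = (rope/x) · d(rope)/dt = (29/(5√33)) · (-4) = -116√33/165 m/s
The boat approaches at 116√33/165 ≈ 4.039 m/s.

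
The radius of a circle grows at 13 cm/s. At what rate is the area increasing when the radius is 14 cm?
364π cm²/s

A = πr²
dA/dt = 2πr · dr/dt = 2π(14)(13) = 364π cm²/s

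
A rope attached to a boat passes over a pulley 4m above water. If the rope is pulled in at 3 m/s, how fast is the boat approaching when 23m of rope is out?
23√57/57 ≈ 3.046 m/s

rope² = x² + 4²
x = √(23² - 4²) = 3√57
dx/dt = (rope/x) · d(rope)/dt = (23/(3√57)) · (-3) = -23√57/57 m/s
The boat approaches at 23√57/57 ≈ 3.046 m/s.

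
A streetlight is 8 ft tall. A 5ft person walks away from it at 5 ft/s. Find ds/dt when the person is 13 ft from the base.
25/3 ft/s

By similar triangles: 8/(x+s) = 5/s
Solving: s = 5x/3
ds/dt = 5/3 · dx/dt = 5/3 · 5 = 25/3 ft/s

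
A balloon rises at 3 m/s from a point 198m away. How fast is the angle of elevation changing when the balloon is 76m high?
0.013206 rad/s

tan(θ) = y/198
sec²(θ) · dθ/dt = (1/198) · dy/dt
dθ/dt = cos²(θ)/198 · 3 = 198/(198² + 76²) · 3
dθ/dt = 0.013206 rad/s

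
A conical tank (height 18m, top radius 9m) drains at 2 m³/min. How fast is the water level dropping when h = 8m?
1/(8π) ≈ 0.03979 m/min

r/h = 9/18, so r = (1/2)h
V = (1/3)πr²h = (1/3)π((1/2)h)²h = (1/12)πh³
dV/dh = (1/4)πh²
dh/dt = (dV/dt)/(dV/dh) = -2/((1/4)π·8²) = -1/(8π) m/min
The level is dropping at 1/(8π) ≈ 0.03979 m/min.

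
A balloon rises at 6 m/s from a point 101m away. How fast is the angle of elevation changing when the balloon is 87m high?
0.034102 rad/s

tan(θ) = y/101
sec²(θ) · dθ/dt = (1/101) · dy/dt
dθ/dt = cos²(θ)/101 · 6 = 101/(101² + 87²) · 6
dθ/dt = 0.034102 rad/s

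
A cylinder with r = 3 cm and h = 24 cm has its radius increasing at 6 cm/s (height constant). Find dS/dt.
360π cm²/s

S = 2πrh + 2πr² (lateral + bases)
dS/dt = (2πh + 4πr)·dr/dt = (2π·24 + 4π·3)·6
= 360π cm²/s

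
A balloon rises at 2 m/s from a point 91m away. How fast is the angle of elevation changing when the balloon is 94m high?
0.010633 rad/s

tan(θ) = y/91
sec²(θ) · dθ/dt = (1/91) · dy/dt
dθ/dt = cos²(θ)/91 · 2 = 91/(91² + 94²) · 2
dθ/dt = 0.010633 rad/s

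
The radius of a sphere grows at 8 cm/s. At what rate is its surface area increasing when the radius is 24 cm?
1536π cm²/s

S = 4πr²
dS/dt = dS/dr · dr/dt = 8πr · 8
At r = 24: dS/dt = 1536π cm²/s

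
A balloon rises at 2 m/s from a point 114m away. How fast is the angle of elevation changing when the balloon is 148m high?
0.006533 rad/s

tan(θ) = y/114
sec²(θ) · dθ/dt = (1/114) · dy/dt
dθ/dt = cos²(θ)/114 · 2 = 114/(114² + 148²) · 2
dθ/dt = 0.006533 rad/s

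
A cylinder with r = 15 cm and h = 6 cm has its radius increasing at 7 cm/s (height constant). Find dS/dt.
504π cm²/s

S = 2πrh + 2πr² (lateral + bases)
dS/dt = (2πh + 4πr)·dr/dt = (2π·6 + 4π·15)·7
= 504π cm²/s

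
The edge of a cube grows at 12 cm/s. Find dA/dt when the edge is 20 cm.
2880 cm²/s

A = 6s²
dA/dt = 12s · ds/dt = 12·20·12 = 2880 cm²/s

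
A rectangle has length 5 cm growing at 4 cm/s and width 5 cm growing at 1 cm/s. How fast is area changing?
25 cm²/s

A = lw
dA/dt = w·dl/dt + l·dw/dt = 5·4 + 5·1 = 25 cm²/s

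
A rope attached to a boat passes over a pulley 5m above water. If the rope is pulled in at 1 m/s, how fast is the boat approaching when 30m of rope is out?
6√35/35 ≈ 1.014 m/s

rope² = x² + 5²
x = √(30² - 5²) = 5√35
dx/dt = (rope/x) · d(rope)/dt = (30/(5√35)) · (-1) = -6√35/35 m/s
The boat approaches at 6√35/35 ≈ 1.014 m/s.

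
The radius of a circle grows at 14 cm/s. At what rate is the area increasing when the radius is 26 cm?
728π cm²/s

A = πr²
dA/dt = 2πr · dr/dt = 2π(26)(14) = 728π cm²/s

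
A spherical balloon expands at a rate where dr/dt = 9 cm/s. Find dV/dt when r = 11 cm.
4356π cm³/s

V = (4/3)πr³
dV/dt = dV/dr · dr/dt = 4πr² · 9
At r = 11: dV/dt = 4356π cm³/s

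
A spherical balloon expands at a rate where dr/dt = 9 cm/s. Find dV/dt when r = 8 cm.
2304π cm³/s

V = (4/3)πr³
dV/dt = dV/dr · dr/dt = 4πr² · 9
At r = 8: dV/dt = 2304π cm³/s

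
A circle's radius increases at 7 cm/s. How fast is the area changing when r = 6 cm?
84π cm²/s

A = πr²
dA/dt = 2πr · dr/dt = 2π(6)(7) = 84π cm²/s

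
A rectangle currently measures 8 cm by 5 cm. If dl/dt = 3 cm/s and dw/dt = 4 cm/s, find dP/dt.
14 cm/s

P = 2(l + w)
dP/dt = 2(dl/dt + dw/dt) = 2(3 + 4) = 14 cm/s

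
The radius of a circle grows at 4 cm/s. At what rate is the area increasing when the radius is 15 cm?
120π cm²/s

A = πr²
dA/dt = 2πr · dr/dt = 2π(15)(4) = 120π cm²/s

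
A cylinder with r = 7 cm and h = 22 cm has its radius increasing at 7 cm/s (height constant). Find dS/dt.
504π cm²/s

S = 2πrh + 2πr² (lateral + bases)
dS/dt = (2πh + 4πr)·dr/dt = (2π·22 + 4π·7)·7
= 504π cm²/s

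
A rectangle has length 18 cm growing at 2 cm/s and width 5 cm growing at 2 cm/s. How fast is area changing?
46 cm²/s

A = lw
dA/dt = w·dl/dt + l·dw/dt = 5·2 + 18·2 = 46 cm²/s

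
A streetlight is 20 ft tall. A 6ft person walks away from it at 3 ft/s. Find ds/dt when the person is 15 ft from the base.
9/7 ft/s

By similar triangles: 20/(x+s) = 6/s
Solving: s = 6x/14
ds/dt = 6/14 · dx/dt = 3/7 · 3 = 9/7 ft/s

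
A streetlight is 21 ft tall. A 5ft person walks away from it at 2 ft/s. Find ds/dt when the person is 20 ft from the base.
5/8 ft/s

By similar triangles: 21/(x+s) = 5/s
Solving: s = 5x/16
ds/dt = 5/16 · dx/dt = 5/16 · 2 = 5/8 ft/s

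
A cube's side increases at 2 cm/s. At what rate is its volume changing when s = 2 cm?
24 cm³/s

V = s³
dV/dt = 3s² · ds/dt = 3·2²·2 = 24 cm³/s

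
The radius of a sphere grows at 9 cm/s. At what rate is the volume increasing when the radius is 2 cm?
144π cm³/s

V = (4/3)πr³
dV/dt = dV/dr · dr/dt = 4πr² · 9
At r = 2: dV/dt = 144π cm³/s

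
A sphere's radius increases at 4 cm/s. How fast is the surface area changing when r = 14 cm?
448π cm²/s

S = 4πr²
dS/dt = dS/dr · dr/dt = 8πr · 4
At r = 14: dS/dt = 448π cm²/s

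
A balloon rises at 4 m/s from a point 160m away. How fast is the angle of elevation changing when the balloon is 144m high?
0.013812 rad/s

tan(θ) = y/160
sec²(θ) · dθ/dt = (1/160) · dy/dt
dθ/dt = cos²(θ)/160 · 4 = 160/(160² + 144²) · 4
dθ/dt = 0.013812 rad/s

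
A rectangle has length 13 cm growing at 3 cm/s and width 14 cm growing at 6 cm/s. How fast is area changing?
120 cm²/s

A = lw
dA/dt = w·dl/dt + l·dw/dt = 14·3 + 13·6 = 120 cm²/s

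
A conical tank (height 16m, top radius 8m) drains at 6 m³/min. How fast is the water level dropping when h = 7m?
24/(49π) ≈ 0.1559 m/min

r/h = 8/16, so r = (1/2)h
V = (1/3)πr²h = (1/3)π((1/2)h)²h = (1/12)πh³
dV/dh = (1/4)πh²
dh/dt = (dV/dt)/(dV/dh) = -6/((1/4)π·7²) = -24/(49π) m/min
The level is dropping at 24/(49π) ≈ 0.1559 m/min.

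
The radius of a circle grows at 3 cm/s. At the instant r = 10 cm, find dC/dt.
6π cm/s

C = 2πr
dC/dt = 2π · dr/dt = 2π · 3 = 6π cm/s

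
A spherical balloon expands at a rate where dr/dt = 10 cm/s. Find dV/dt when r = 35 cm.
49000π cm³/s

V = (4/3)πr³
dV/dt = dV/dr · dr/dt = 4πr² · 10
At r = 35: dV/dt = 49000π cm³/s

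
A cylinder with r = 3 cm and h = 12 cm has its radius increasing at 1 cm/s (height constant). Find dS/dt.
36π cm²/s

S = 2πrh + 2πr² (lateral + bases)
dS/dt = (2πh + 4πr)·dr/dt = (2π·12 + 4π·3)·1
= 36π cm²/s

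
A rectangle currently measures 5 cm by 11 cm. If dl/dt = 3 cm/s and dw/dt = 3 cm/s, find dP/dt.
12 cm/s

P = 2(l + w)
dP/dt = 2(dl/dt + dw/dt) = 2(3 + 3) = 12 cm/s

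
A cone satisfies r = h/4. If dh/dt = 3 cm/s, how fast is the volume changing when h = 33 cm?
3267π/16 cm³/s

V = (1/3)π(h/4)²h = πh³/48
dV/dt = πh²/16 · 3
At h = 33: dV/dt = 3267π/16 cm³/s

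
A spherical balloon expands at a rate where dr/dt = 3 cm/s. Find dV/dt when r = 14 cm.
2352π cm³/s

V = (4/3)πr³
dV/dt = dV/dr · dr/dt = 4πr² · 3
At r = 14: dV/dt = 2352π cm³/s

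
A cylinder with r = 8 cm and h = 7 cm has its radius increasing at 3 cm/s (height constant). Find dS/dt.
138π cm²/s

S = 2πrh + 2πr² (lateral + bases)
dS/dt = (2πh + 4πr)·dr/dt = (2π·7 + 4π·8)·3
= 138π cm²/s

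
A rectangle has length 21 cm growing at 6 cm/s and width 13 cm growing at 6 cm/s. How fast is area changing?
204 cm²/s

A = lw
dA/dt = w·dl/dt + l·dw/dt = 13·6 + 21·6 = 204 cm²/s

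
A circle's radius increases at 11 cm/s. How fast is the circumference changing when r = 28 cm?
22π cm/s

C = 2πr
dC/dt = 2π · dr/dt = 2π · 11 = 22π cm/s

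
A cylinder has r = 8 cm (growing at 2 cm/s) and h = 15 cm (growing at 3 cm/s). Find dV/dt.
672π cm³/s

V = πr²h
dV/dt = 2πrh·dr/dt + πr²·dh/dt
= 2π(8)(15)(2) + π(8)²(3)
= 672π cm³/s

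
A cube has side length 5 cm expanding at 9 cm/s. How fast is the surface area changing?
540 cm²/s

A = 6s²
dA/dt = 12s · ds/dt = 12·5·9 = 540 cm²/s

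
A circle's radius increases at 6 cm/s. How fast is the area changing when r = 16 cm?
192π cm²/s

A = πr²
dA/dt = 2πr · dr/dt = 2π(16)(6) = 192π cm²/s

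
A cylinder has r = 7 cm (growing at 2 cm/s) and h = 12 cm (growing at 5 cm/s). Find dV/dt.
581π cm³/s

V = πr²h
dV/dt = 2πrh·dr/dt + πr²·dh/dt
= 2π(7)(12)(2) + π(7)²(5)
= 581π cm³/s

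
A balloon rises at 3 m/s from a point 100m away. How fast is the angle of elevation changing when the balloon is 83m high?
0.017763 rad/s

tan(θ) = y/100
sec²(θ) · dθ/dt = (1/100) · dy/dt
dθ/dt = cos²(θ)/100 · 3 = 100/(100² + 83²) · 3
dθ/dt = 0.017763 rad/s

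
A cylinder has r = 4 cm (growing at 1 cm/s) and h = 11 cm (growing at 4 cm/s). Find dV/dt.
152π cm³/s

V = πr²h
dV/dt = 2πrh·dr/dt + πr²·dh/dt
= 2π(4)(11)(1) + π(4)²(4)
= 152π cm³/s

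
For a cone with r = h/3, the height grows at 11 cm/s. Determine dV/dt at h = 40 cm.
17600π/9 cm³/s

V = (1/3)π(h/3)²h = πh³/27
dV/dt = πh²/9 · 11
At h = 40: dV/dt = 17600π/9 cm³/s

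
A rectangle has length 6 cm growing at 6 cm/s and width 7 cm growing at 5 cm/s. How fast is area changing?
72 cm²/s

A = lw
dA/dt = w·dl/dt + l·dw/dt = 7·6 + 6·5 = 72 cm²/s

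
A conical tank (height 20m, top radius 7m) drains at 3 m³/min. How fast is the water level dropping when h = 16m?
75/(784π) ≈ 0.03045 m/min

r/h = 7/20, so r = (7/20)h
V = (1/3)πr²h = (1/3)π((7/20)h)²h = (49/1200)πh³
dV/dh = (49/400)πh²
dh/dt = (dV/dt)/(dV/dh) = -3/((49/400)π·16²) = -75/(784π) m/min
The level is dropping at 75/(784π) ≈ 0.03045 m/min.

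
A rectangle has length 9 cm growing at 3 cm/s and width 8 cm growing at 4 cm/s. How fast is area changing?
60 cm²/s

A = lw
dA/dt = w·dl/dt + l·dw/dt = 8·3 + 9·4 = 60 cm²/s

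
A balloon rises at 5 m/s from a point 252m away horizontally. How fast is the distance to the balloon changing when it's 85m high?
425√70729/70729 ≈ 1.598 m/s

z² = 252² + y²
z = √(252² + 85²) = √70729
dz/dt = y/z · dy/dt = 85/√70729 · 5 = 425√70729/70729 ≈ 1.598 m/s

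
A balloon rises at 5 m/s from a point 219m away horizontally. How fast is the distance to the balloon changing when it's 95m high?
475√56986/56986 ≈ 1.99 m/s

z² = 219² + y²
z = √(219² + 95²) = √56986
dz/dt = y/z · dy/dt = 95/√56986 · 5 = 475√56986/56986 ≈ 1.99 m/s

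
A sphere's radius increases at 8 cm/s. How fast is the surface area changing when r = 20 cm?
1280π cm²/s

S = 4πr²
dS/dt = dS/dr · dr/dt = 8πr · 8
At r = 20: dS/dt = 1280π cm²/s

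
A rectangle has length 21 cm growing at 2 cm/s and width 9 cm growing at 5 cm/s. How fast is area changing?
123 cm²/s

A = lw
dA/dt = w·dl/dt + l·dw/dt = 9·2 + 21·5 = 123 cm²/s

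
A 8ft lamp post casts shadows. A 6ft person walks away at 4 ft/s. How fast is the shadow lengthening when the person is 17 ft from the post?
12 ft/s

By similar triangles: 8/(x+s) = 6/s
Solving: s = 6x/2
ds/dt = 6/2 · dx/dt = 3 · 4 = 12 ft/s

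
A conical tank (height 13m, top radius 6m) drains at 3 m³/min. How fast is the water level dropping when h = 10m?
169/(1200π) ≈ 0.04483 m/min

r/h = 6/13, so r = (6/13)h
V = (1/3)πr²h = (1/3)π((6/13)h)²h = (12/169)πh³
dV/dh = (36/169)πh²
dh/dt = (dV/dt)/(dV/dh) = -3/((36/169)π·10²) = -169/(1200π) m/min
The level is dropping at 169/(1200π) ≈ 0.04483 m/min.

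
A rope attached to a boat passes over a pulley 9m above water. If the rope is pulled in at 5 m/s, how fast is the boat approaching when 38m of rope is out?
190√1363/1363 ≈ 5.146 m/s

rope² = x² + 9²
x = √(38² - 9²) = √1363
dx/dt = (rope/x) · d(rope)/dt = (38/√1363) · (-5) = -190√1363/1363 m/s
The boat approaches at 190√1363/1363 ≈ 5.146 m/s.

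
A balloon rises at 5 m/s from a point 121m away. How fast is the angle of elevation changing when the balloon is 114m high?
0.021891 rad/s

tan(θ) = y/121
sec²(θ) · dθ/dt = (1/121) · dy/dt
dθ/dt = cos²(θ)/121 · 5 = 121/(121² + 114²) · 5
dθ/dt = 0.021891 rad/s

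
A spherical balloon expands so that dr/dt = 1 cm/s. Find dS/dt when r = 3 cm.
24π cm²/s

S = 4πr²
dS/dt = dS/dr · dr/dt = 8πr · 1
At r = 3: dS/dt = 24π cm²/s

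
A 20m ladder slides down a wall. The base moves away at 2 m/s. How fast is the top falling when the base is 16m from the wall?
8/3 ≈ 2.667 m/s

x² + y² = 20²
2x·dx/dt + 2y·dy/dt = 0
dy/dt = -x/y · dx/dt = -16/12 · 2 = -8/3 m/s
The top is descending at 8/3 ≈ 2.667 m/s.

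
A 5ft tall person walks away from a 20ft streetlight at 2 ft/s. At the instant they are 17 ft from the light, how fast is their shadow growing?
2/3 ft/s

By similar triangles: 20/(x+s) = 5/s
Solving: s = 5x/15
ds/dt = 5/15 · dx/dt = 1/3 · 2 = 2/3 ft/s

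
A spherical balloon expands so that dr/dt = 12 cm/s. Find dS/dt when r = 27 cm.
2592π cm²/s

S = 4πr²
dS/dt = dS/dr · dr/dt = 8πr · 12
At r = 27: dS/dt = 2592π cm²/s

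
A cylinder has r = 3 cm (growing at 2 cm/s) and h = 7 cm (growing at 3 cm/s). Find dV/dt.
111π cm³/s

V = πr²h
dV/dt = 2πrh·dr/dt + πr²·dh/dt
= 2π(3)(7)(2) + π(3)²(3)
= 111π cm³/s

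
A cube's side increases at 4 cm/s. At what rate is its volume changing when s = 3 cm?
108 cm³/s

V = s³
dV/dt = 3s² · ds/dt = 3·3²·4 = 108 cm³/s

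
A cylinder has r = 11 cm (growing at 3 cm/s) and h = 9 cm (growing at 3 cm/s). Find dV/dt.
957π cm³/s

V = πr²h
dV/dt = 2πrh·dr/dt + πr²·dh/dt
= 2π(11)(9)(3) + π(11)²(3)
= 957π cm³/s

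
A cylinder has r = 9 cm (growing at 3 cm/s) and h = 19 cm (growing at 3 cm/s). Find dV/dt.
1269π cm³/s

V = πr²h
dV/dt = 2πrh·dr/dt + πr²·dh/dt
= 2π(9)(19)(3) + π(9)²(3)
= 1269π cm³/s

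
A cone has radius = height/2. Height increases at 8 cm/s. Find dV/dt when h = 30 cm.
1800π cm³/s

V = (1/3)π(h/2)²h = πh³/12
dV/dt = πh²/4 · 8
At h = 30: dV/dt = 1800π cm³/s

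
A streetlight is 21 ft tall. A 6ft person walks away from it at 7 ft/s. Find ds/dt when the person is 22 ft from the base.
14/5 ft/s

By similar triangles: 21/(x+s) = 6/s
Solving: s = 6x/15
ds/dt = 6/15 · dx/dt = 2/5 · 7 = 14/5 ft/s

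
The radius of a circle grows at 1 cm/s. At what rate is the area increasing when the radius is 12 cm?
24π cm²/s

A = πr²
dA/dt = 2πr · dr/dt = 2π(12)(1) = 24π cm²/s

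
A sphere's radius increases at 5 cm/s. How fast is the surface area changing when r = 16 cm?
640π cm²/s

S = 4πr²
dS/dt = dS/dr · dr/dt = 8πr · 5
At r = 16: dS/dt = 640π cm²/s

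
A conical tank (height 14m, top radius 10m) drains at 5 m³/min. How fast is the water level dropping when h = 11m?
49/(605π) ≈ 0.02578 m/min

r/h = 10/14, so r = (5/7)h
V = (1/3)πr²h = (1/3)π((5/7)h)²h = (25/147)πh³
dV/dh = (25/49)πh²
dh/dt = (dV/dt)/(dV/dh) = -5/((25/49)π·11²) = -49/(605π) m/min
The level is dropping at 49/(605π) ≈ 0.02578 m/min.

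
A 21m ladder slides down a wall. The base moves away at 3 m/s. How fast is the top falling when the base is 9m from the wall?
9√10/20 ≈ 1.423 m/s

x² + y² = 21²
2x·dx/dt + 2y·dy/dt = 0
dy/dt = -x/y · dx/dt = -9/(6√10) · 3 = -9√10/20 m/s
The top is descending at 9√10/20 ≈ 1.423 m/s.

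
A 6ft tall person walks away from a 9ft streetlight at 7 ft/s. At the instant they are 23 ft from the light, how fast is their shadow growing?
14 ft/s

By similar triangles: 9/(x+s) = 6/s
Solving: s = 6x/3
ds/dt = 6/3 · dx/dt = 2 · 7 = 14 ft/s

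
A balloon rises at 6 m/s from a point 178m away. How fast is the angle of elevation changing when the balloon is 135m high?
0.021399 rad/s

tan(θ) = y/178
sec²(θ) · dθ/dt = (1/178) · dy/dt
dθ/dt = cos²(θ)/178 · 6 = 178/(178² + 135²) · 6
dθ/dt = 0.021399 rad/s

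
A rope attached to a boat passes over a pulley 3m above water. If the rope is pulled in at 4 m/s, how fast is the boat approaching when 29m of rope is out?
29√13/26 ≈ 4.022 m/s

rope² = x² + 3²
x = √(29² - 3²) = 8√13
dx/dt = (rope/x) · d(rope)/dt = (29/(8√13)) · (-4) = -29√13/26 m/s
The boat approaches at 29√13/26 ≈ 4.022 m/s.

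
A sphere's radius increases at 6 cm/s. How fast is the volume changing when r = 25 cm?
15000π cm³/s

V = (4/3)πr³
dV/dt = dV/dr · dr/dt = 4πr² · 6
At r = 25: dV/dt = 15000π cm³/s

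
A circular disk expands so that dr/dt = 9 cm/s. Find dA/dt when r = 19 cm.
342π cm²/s

A = πr²
dA/dt = 2πr · dr/dt = 2π(19)(9) = 342π cm²/s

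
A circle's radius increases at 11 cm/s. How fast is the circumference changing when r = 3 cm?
22π cm/s

C = 2πr
dC/dt = 2π · dr/dt = 2π · 11 = 22π cm/s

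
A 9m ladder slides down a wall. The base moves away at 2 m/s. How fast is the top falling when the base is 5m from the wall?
5√14/14 ≈ 1.336 m/s

x² + y² = 9²
2x·dx/dt + 2y·dy/dt = 0
dy/dt = -x/y · dx/dt = -5/(2√14) · 2 = -5√14/14 m/s
The top is descending at 5√14/14 ≈ 1.336 m/s.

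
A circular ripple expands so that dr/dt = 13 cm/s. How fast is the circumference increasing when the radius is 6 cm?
26π cm/s

C = 2πr
dC/dt = 2π · dr/dt = 2π · 13 = 26π cm/s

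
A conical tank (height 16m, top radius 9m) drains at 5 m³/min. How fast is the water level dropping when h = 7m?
1280/(3969π) ≈ 0.1027 m/min

r/h = 9/16, so r = (9/16)h
V = (1/3)πr²h = (1/3)π((9/16)h)²h = (27/256)πh³
dV/dh = (81/256)πh²
dh/dt = (dV/dt)/(dV/dh) = -5/((81/256)π·7²) = -1280/(3969π) m/min
The level is dropping at 1280/(3969π) ≈ 0.1027 m/min.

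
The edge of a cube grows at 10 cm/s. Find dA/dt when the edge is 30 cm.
3600 cm²/s

A = 6s²
dA/dt = 12s · ds/dt = 12·30·10 = 3600 cm²/s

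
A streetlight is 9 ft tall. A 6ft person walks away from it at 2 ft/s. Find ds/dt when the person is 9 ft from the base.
4 ft/s

By similar triangles: 9/(x+s) = 6/s
Solving: s = 6x/3
ds/dt = 6/3 · dx/dt = 2 · 2 = 4 ft/s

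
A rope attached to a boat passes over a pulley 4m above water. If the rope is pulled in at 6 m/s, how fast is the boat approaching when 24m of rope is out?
36√35/35 ≈ 6.085 m/s

rope² = x² + 4²
x = √(24² - 4²) = 4√35
dx/dt = (rope/x) · d(rope)/dt = (24/(4√35)) · (-6) = -36√35/35 m/s
The boat approaches at 36√35/35 ≈ 6.085 m/s.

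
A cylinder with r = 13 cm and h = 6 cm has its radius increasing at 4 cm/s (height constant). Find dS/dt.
256π cm²/s

S = 2πrh + 2πr² (lateral + bases)
dS/dt = (2πh + 4πr)·dr/dt = (2π·6 + 4π·13)·4
= 256π cm²/s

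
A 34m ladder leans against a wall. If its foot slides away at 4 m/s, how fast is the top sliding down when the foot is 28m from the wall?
56√93/93 ≈ 5.807 m/s

x² + y² = 34²
2x·dx/dt + 2y·dy/dt = 0
dy/dt = -x/y · dx/dt = -28/(2√93) · 4 = -56√93/93 m/s
The top is descending at 56√93/93 ≈ 5.807 m/s.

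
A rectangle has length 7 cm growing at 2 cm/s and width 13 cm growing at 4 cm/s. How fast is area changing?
54 cm²/s

A = lw
dA/dt = w·dl/dt + l·dw/dt = 13·2 + 7·4 = 54 cm²/s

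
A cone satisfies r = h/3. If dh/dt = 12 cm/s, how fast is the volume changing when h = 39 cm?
2028π cm³/s

V = (1/3)π(h/3)²h = πh³/27
dV/dt = πh²/9 · 12
At h = 39: dV/dt = 2028π cm³/s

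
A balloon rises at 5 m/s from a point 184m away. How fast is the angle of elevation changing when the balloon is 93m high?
0.021645 rad/s

tan(θ) = y/184
sec²(θ) · dθ/dt = (1/184) · dy/dt
dθ/dt = cos²(θ)/184 · 5 = 184/(184² + 93²) · 5
dθ/dt = 0.021645 rad/s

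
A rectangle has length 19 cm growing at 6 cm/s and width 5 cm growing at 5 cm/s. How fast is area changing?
125 cm²/s

A = lw
dA/dt = w·dl/dt + l·dw/dt = 5·6 + 19·5 = 125 cm²/s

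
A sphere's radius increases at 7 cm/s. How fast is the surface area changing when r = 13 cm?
728π cm²/s

S = 4πr²
dS/dt = dS/dr · dr/dt = 8πr · 7
At r = 13: dS/dt = 728π cm²/s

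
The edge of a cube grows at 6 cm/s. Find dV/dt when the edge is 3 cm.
162 cm³/s

V = s³
dV/dt = 3s² · ds/dt = 3·3²·6 = 162 cm³/s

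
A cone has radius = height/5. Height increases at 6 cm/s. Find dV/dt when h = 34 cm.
6936π/25 cm³/s

V = (1/3)π(h/5)²h = πh³/75
dV/dt = πh²/25 · 6
At h = 34: dV/dt = 6936π/25 cm³/s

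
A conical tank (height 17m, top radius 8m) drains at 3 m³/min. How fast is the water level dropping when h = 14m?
867/(12544π) ≈ 0.022 m/min

r/h = 8/17, so r = (8/17)h
V = (1/3)πr²h = (1/3)π((8/17)h)²h = (64/867)πh³
dV/dh = (64/289)πh²
dh/dt = (dV/dt)/(dV/dh) = -3/((64/289)π·14²) = -867/(12544π) m/min
The level is dropping at 867/(12544π) ≈ 0.022 m/min.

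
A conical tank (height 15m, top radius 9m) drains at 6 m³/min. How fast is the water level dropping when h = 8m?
25/(96π) ≈ 0.08289 m/min

r/h = 9/15, so r = (3/5)h
V = (1/3)πr²h = (1/3)π((3/5)h)²h = (3/25)πh³
dV/dh = (9/25)πh²
dh/dt = (dV/dt)/(dV/dh) = -6/((9/25)π·8²) = -25/(96π) m/min
The level is dropping at 25/(96π) ≈ 0.08289 m/min.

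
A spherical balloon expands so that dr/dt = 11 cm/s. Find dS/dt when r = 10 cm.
880π cm²/s

S = 4πr²
dS/dt = dS/dr · dr/dt = 8πr · 11
At r = 10: dS/dt = 880π cm²/s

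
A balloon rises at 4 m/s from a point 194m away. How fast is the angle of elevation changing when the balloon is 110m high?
0.015602 rad/s

tan(θ) = y/194
sec²(θ) · dθ/dt = (1/194) · dy/dt
dθ/dt = cos²(θ)/194 · 4 = 194/(194² + 110²) · 4
dθ/dt = 0.015602 rad/s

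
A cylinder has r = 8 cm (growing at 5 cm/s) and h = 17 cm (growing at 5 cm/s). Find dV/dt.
1680π cm³/s

V = πr²h
dV/dt = 2πrh·dr/dt + πr²·dh/dt
= 2π(8)(17)(5) + π(8)²(5)
= 1680π cm³/s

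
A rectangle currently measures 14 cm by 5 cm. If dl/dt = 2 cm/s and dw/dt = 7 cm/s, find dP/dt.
18 cm/s

P = 2(l + w)
dP/dt = 2(dl/dt + dw/dt) = 2(2 + 7) = 18 cm/s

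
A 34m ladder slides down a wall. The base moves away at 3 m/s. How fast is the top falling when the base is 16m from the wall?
8/5 = 1.6 m/s

x² + y² = 34²
2x·dx/dt + 2y·dy/dt = 0
dy/dt = -x/y · dx/dt = -16/30 · 3 = -8/5 m/s
The top is descending at 8/5 = 1.6 m/s.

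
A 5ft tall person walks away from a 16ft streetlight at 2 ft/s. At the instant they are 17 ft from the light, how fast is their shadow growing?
10/11 ft/s

By similar triangles: 16/(x+s) = 5/s
Solving: s = 5x/11
ds/dt = 5/11 · dx/dt = 5/11 · 2 = 10/11 ft/s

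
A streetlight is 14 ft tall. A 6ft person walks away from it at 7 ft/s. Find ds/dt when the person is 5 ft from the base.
21/4 ft/s

By similar triangles: 14/(x+s) = 6/s
Solving: s = 6x/8
ds/dt = 6/8 · dx/dt = 3/4 · 7 = 21/4 ft/s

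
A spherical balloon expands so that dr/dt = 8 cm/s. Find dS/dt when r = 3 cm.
192π cm²/s

S = 4πr²
dS/dt = dS/dr · dr/dt = 8πr · 8
At r = 3: dS/dt = 192π cm²/s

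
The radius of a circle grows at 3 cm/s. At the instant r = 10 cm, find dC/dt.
6π cm/s

C = 2πr
dC/dt = 2π · dr/dt = 2π · 3 = 6π cm/s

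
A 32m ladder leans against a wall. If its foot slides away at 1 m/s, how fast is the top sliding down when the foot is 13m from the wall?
13√95/285 ≈ 0.4446 m/s

x² + y² = 32²
2x·dx/dt + 2y·dy/dt = 0
dy/dt = -x/y · dx/dt = -13/(3√95) · 1 = -13√95/285 m/s
The top is descending at 13√95/285 ≈ 0.4446 m/s.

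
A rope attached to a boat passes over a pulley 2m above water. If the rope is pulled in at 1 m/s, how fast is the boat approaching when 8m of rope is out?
4√15/15 ≈ 1.033 m/s

rope² = x² + 2²
x = √(8² - 2²) = 2√15
dx/dt = (rope/x) · d(rope)/dt = (8/(2√15)) · (-1) = -4√15/15 m/s
The boat approaches at 4√15/15 ≈ 1.033 m/s.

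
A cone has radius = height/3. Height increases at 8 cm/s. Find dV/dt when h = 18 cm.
288π cm³/s

V = (1/3)π(h/3)²h = πh³/27
dV/dt = πh²/9 · 8
At h = 18: dV/dt = 288π cm³/s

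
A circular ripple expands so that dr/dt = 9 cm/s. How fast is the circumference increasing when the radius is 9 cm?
18π cm/s

C = 2πr
dC/dt = 2π · dr/dt = 2π · 9 = 18π cm/s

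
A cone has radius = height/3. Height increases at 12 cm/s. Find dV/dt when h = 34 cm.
4624π/3 cm³/s

V = (1/3)π(h/3)²h = πh³/27
dV/dt = πh²/9 · 12
At h = 34: dV/dt = 4624π/3 cm³/s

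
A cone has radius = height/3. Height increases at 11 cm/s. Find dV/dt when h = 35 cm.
13475π/9 cm³/s

V = (1/3)π(h/3)²h = πh³/27
dV/dt = πh²/9 · 11
At h = 35: dV/dt = 13475π/9 cm³/s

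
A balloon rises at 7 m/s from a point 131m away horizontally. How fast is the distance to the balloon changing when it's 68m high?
476√21785/21785 ≈ 3.225 m/s

z² = 131² + y²
z = √(131² + 68²) = √21785
dz/dt = y/z · dy/dt = 68/√21785 · 7 = 476√21785/21785 ≈ 3.225 m/s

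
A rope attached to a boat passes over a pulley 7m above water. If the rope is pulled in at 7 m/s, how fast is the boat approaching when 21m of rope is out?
21√2/4 ≈ 7.425 m/s

rope² = x² + 7²
x = √(21² - 7²) = 14√2
dx/dt = (rope/x) · d(rope)/dt = (21/(14√2)) · (-7) = -21√2/4 m/s
The boat approaches at 21√2/4 ≈ 7.425 m/s.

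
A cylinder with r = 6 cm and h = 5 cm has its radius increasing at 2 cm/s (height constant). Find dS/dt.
68π cm²/s

S = 2πrh + 2πr² (lateral + bases)
dS/dt = (2πh + 4πr)·dr/dt = (2π·5 + 4π·6)·2
= 68π cm²/s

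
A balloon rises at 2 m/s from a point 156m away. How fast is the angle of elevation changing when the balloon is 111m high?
0.008511 rad/s

tan(θ) = y/156
sec²(θ) · dθ/dt = (1/156) · dy/dt
dθ/dt = cos²(θ)/156 · 2 = 156/(156² + 111²) · 2
dθ/dt = 0.008511 rad/s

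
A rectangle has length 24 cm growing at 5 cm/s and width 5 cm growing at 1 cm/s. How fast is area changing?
49 cm²/s

A = lw
dA/dt = w·dl/dt + l·dw/dt = 5·5 + 24·1 = 49 cm²/s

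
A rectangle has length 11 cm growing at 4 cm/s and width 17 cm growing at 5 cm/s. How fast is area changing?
123 cm²/s

A = lw
dA/dt = w·dl/dt + l·dw/dt = 17·4 + 11·5 = 123 cm²/s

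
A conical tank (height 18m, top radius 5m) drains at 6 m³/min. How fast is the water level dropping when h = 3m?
216/(25π) ≈ 2.75 m/min

r/h = 5/18, so r = (5/18)h
V = (1/3)πr²h = (1/3)π((5/18)h)²h = (25/972)πh³
dV/dh = (25/324)πh²
dh/dt = (dV/dt)/(dV/dh) = -6/((25/324)π·3²) = -216/(25π) m/min
The level is dropping at 216/(25π) ≈ 2.75 m/min.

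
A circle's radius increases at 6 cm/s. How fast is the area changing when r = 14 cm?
168π cm²/s

A = πr²
dA/dt = 2πr · dr/dt = 2π(14)(6) = 168π cm²/s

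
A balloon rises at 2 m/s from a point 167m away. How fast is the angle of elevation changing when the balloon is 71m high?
0.010143 rad/s

tan(θ) = y/167
sec²(θ) · dθ/dt = (1/167) · dy/dt
dθ/dt = cos²(θ)/167 · 2 = 167/(167² + 71²) · 2
dθ/dt = 0.010143 rad/s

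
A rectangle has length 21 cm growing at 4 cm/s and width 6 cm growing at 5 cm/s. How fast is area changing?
129 cm²/s

A = lw
dA/dt = w·dl/dt + l·dw/dt = 6·4 + 21·5 = 129 cm²/s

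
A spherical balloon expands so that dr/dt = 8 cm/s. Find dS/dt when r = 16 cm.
1024π cm²/s

S = 4πr²
dS/dt = dS/dr · dr/dt = 8πr · 8
At r = 16: dS/dt = 1024π cm²/s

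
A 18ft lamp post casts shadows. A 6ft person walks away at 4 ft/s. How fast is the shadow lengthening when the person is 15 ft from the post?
2 ft/s

By similar triangles: 18/(x+s) = 6/s
Solving: s = 6x/12
ds/dt = 6/12 · dx/dt = 1/2 · 4 = 2 ft/s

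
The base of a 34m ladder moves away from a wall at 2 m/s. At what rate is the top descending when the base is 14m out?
7√15/30 ≈ 0.9037 m/s

x² + y² = 34²
2x·dx/dt + 2y·dy/dt = 0
dy/dt = -x/y · dx/dt = -14/(8√15) · 2 = -7√15/30 m/s
The top is descending at 7√15/30 ≈ 0.9037 m/s.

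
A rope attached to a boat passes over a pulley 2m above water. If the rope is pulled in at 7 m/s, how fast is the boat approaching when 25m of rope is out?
175√69/207 ≈ 7.023 m/s

rope² = x² + 2²
x = √(25² - 2²) = 3√69
dx/dt = (rope/x) · d(rope)/dt = (25/(3√69)) · (-7) = -175√69/207 m/s
The boat approaches at 175√69/207 ≈ 7.023 m/s.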